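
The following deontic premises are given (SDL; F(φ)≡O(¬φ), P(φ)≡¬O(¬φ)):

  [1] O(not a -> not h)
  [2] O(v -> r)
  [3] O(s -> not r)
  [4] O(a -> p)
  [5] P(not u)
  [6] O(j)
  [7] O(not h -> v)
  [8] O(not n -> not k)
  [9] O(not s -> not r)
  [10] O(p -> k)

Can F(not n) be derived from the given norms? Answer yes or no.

Premises 3 and 9 cover both cases: O(s -> not r) and O(not s -> not r). Since s ∨ not s is a tautology, O(not r) follows.
Premise 2, O(v -> r), contraposes to O(not r -> not v); with O(not r) we get O(not v).
Premise 7 is O(not h -> v); contrapositively O(not v -> h). Since O(not v) holds, K gives O(h).
The contrapositive of premise 1 (O(not a -> not h)) is O(h -> a), and O(h) is already established, so O(a).
Premise 4 is O(a -> p); since O(a), deontic closure gives O(p).
Applying K to premise 10 (O(p -> k)) and O(p) yields O(k).
Premise 8, O(not n -> not k), contraposes to O(k -> n); with O(k) we get O(n).
Premises 5, 6 do not contribute to this derivation.
So O(n) holds, i.e. F(not n). The claim follows.

Yes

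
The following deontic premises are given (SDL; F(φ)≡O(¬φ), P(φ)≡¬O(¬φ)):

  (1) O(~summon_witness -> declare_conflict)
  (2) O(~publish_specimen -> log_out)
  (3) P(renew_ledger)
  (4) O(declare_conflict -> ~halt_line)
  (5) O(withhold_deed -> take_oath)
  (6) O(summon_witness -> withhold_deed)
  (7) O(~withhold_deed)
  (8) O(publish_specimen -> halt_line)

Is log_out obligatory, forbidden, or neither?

Obligatory

Premise 7 gives O(~withhold_deed).
Premise 6 is O(summon_witness -> withhold_deed); contrapositively O(~withhold_deed -> ~summon_witness). Since O(~withhold_deed) holds, K gives O(~summon_witness).
With premise 1, O(~summon_witness -> declare_conflict), the K-axiom yields O(declare_conflict).
With premise 4, O(declare_conflict -> ~halt_line), the K-axiom yields O(~halt_line).
Premise 8 is O(publish_specimen -> halt_line); contrapositively O(~halt_line -> ~publish_specimen). Since O(~halt_line) holds, K gives O(~publish_specimen).
With premise 2, O(~publish_specimen -> log_out), the K-axiom yields O(log_out).
Premises 3, 5 do not contribute to this derivation.
Hence log_out is obligatory.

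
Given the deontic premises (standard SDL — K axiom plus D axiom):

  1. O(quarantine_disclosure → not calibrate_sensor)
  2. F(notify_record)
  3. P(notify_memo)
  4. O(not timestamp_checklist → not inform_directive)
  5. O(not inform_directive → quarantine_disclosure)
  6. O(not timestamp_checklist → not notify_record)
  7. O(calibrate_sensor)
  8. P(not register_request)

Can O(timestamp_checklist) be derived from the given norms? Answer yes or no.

Yes

From premise 7 we have O(calibrate_sensor).
The contrapositive of premise 1 (O(quarantine_disclosure → not calibrate_sensor)) is O(calibrate_sensor → not quarantine_disclosure), and O(calibrate_sensor) is already established, so O(not quarantine_disclosure).
Premise 5, O(not inform_directive → quarantine_disclosure), contraposes to O(not quarantine_disclosure → inform_directive); with O(not quarantine_disclosure) we get O(inform_directive).
Premise 4, O(not timestamp_checklist → not inform_directive), contraposes to O(inform_directive → timestamp_checklist); with O(inform_directive) we get O(timestamp_checklist).
Premises 2, 3, 6, 8 do not contribute to this derivation.
So O(timestamp_checklist) follows.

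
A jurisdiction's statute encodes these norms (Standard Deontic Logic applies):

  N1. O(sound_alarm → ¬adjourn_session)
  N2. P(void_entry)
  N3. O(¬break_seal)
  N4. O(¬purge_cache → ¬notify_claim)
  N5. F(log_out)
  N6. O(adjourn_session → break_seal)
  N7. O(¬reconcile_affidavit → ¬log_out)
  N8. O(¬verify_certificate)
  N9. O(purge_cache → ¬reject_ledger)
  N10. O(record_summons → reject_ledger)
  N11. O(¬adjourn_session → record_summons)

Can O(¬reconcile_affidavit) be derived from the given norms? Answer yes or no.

Premise 7 is O(¬reconcile_affidavit → ¬log_out); even if O(¬log_out) held, inferring O(¬reconcile_affidavit) would be affirming the consequent — invalid.
No other premise forces O(¬reconcile_affidavit). An ideal world satisfying every premise can still have ¬reconcile_affidavit false, so O(¬reconcile_affidavit) is not derivable.

No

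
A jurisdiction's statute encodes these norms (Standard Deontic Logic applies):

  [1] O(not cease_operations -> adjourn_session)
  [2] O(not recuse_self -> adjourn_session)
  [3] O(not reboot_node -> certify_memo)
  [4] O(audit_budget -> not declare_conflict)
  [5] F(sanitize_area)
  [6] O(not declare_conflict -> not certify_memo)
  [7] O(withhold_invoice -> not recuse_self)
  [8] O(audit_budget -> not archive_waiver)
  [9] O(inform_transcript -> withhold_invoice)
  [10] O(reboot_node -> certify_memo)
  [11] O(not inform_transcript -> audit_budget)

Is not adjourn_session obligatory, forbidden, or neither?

By case analysis on reboot_node: premise 10 gives O(reboot_node -> certify_memo) and premise 3 gives O(not reboot_node -> certify_memo), so O(certify_memo) either way.
Premise 6 is O(not declare_conflict -> not certify_memo); contrapositively O(certify_memo -> declare_conflict). Since O(certify_memo) holds, K gives O(declare_conflict).
Premise 4 is O(audit_budget -> not declare_conflict); contrapositively O(declare_conflict -> not audit_budget). Since O(declare_conflict) holds, K gives O(not audit_budget).
The contrapositive of premise 11 (O(not inform_transcript -> audit_budget)) is O(not audit_budget -> inform_transcript), and O(not audit_budget) is already established, so O(inform_transcript).
From O(inform_transcript) and premise 9, O(inform_transcript -> withhold_invoice), we obtain O(withhold_invoice).
Premise 7 is O(withhold_invoice -> not recuse_self); since O(withhold_invoice), deontic closure gives O(not recuse_self).
Applying K to premise 2 (O(not recuse_self -> adjourn_session)) and O(not recuse_self) yields O(adjourn_session).
Premises 1, 5, 8 do not contribute to this derivation.
Thus O(adjourn_session), which is F(not adjourn_session): not adjourn_session is forbidden.

Forbidden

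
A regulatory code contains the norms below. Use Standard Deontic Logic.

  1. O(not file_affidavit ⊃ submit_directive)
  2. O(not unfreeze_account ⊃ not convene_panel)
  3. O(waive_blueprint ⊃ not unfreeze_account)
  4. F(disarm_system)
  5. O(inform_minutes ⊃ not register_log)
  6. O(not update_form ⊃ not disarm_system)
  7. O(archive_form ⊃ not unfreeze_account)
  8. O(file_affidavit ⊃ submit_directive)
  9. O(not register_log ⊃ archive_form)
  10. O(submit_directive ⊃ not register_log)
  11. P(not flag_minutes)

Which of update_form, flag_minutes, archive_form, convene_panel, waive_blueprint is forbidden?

convene_panel

By case analysis on not file_affidavit: premise 1 gives O(not file_affidavit ⊃ submit_directive) and premise 8 gives O(file_affidavit ⊃ submit_directive), so O(submit_directive) either way.
Premise 10 is O(submit_directive ⊃ not register_log); since O(submit_directive), deontic closure gives O(not register_log).
Premise 9 is O(not register_log ⊃ archive_form); since O(not register_log), deontic closure gives O(archive_form).
Premise 7 is O(archive_form ⊃ not unfreeze_account); since O(archive_form), deontic closure gives O(not unfreeze_account).
Premise 2 is O(not unfreeze_account ⊃ not convene_panel); since O(not unfreeze_account), deontic closure gives O(not convene_panel).
So O(not convene_panel) holds, i.e. convene_panel is forbidden. None of the other listed options is forbidden under the premises.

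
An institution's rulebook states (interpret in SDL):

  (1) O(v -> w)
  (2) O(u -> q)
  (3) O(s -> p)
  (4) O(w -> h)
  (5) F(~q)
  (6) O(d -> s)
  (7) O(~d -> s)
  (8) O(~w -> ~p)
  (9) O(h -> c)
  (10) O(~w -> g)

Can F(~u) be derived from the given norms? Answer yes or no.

Premise 2 is O(u -> q); even if O(q) held, inferring O(u) would be affirming the consequent — invalid.
No other premise forces O(u). An ideal world satisfying every premise can still have ~u true, so F(~u) is not derivable.

No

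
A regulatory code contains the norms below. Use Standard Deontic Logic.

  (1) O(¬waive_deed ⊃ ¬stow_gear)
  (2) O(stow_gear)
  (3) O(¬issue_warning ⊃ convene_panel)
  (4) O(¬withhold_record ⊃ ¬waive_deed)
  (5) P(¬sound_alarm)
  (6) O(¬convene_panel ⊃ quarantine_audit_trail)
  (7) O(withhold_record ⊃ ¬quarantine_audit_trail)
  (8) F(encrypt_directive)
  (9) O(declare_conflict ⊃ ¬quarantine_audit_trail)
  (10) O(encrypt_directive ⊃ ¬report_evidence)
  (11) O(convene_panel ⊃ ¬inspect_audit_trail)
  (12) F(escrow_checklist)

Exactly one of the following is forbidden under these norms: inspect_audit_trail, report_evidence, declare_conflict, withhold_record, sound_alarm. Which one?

inspect_audit_trail

From premise 2 we have O(stow_gear).
Premise 1 is O(¬waive_deed ⊃ ¬stow_gear); contrapositively O(stow_gear ⊃ waive_deed). Since O(stow_gear) holds, K gives O(waive_deed).
The contrapositive of premise 4 (O(¬withhold_record ⊃ ¬waive_deed)) is O(waive_deed ⊃ withhold_record), and O(waive_deed) is already established, so O(withhold_record).
Applying K to premise 7 (O(withhold_record ⊃ ¬quarantine_audit_trail)) and O(withhold_record) yields O(¬quarantine_audit_trail).
Premise 6, O(¬convene_panel ⊃ quarantine_audit_trail), contraposes to O(¬quarantine_audit_trail ⊃ convene_panel); with O(¬quarantine_audit_trail) we get O(convene_panel).
Applying K to premise 11 (O(convene_panel ⊃ ¬inspect_audit_trail)) and O(convene_panel) yields O(¬inspect_audit_trail).
So O(¬inspect_audit_trail) holds, i.e. inspect_audit_trail is forbidden. None of the other listed options is forbidden under the premises.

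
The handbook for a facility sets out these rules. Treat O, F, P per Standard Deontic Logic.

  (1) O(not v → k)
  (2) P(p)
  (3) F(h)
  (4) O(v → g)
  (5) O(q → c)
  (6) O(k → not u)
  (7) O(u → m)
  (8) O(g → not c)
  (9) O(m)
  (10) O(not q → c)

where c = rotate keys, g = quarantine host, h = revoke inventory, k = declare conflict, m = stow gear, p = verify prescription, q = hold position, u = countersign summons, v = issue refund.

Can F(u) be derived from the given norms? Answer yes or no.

By case analysis on q: premise 5 gives O(q → c) and premise 10 gives O(not q → c), so O(c) either way.
Premise 8, O(g → not c), contraposes to O(c → not g); with O(c) we get O(not g).
Premise 4, O(v → g), contraposes to O(not g → not v); with O(not g) we get O(not v).
With premise 1, O(not v → k), the K-axiom yields O(k).
With premise 6, O(k → not u), the K-axiom yields O(not u).
Premises 2, 3, 7, 9 do not contribute to this derivation.
So O(not u) holds, i.e. F(u). The claim follows.

Yes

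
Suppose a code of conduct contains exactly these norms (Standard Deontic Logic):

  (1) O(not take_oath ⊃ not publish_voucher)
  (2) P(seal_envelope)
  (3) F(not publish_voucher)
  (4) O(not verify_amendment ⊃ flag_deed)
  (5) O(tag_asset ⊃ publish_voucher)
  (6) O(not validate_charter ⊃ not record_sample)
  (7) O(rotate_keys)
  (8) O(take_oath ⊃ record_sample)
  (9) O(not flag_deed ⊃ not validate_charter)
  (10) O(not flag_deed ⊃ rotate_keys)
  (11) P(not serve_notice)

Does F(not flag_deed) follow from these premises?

Yes

F(not publish_voucher) at premise 3 means O(publish_voucher).
The contrapositive of premise 1 (O(not take_oath ⊃ not publish_voucher)) is O(publish_voucher ⊃ take_oath), and O(publish_voucher) is already established, so O(take_oath).
With premise 8, O(take_oath ⊃ record_sample), the K-axiom yields O(record_sample).
Premise 6, O(not validate_charter ⊃ not record_sample), contraposes to O(record_sample ⊃ validate_charter); with O(record_sample) we get O(validate_charter).
Premise 9 is O(not flag_deed ⊃ not validate_charter); contrapositively O(validate_charter ⊃ flag_deed). Since O(validate_charter) holds, K gives O(flag_deed).
Premises 2, 4, 5, 7, 10, 11 do not contribute to this derivation.
So O(flag_deed) holds, i.e. F(not flag_deed). The claim follows.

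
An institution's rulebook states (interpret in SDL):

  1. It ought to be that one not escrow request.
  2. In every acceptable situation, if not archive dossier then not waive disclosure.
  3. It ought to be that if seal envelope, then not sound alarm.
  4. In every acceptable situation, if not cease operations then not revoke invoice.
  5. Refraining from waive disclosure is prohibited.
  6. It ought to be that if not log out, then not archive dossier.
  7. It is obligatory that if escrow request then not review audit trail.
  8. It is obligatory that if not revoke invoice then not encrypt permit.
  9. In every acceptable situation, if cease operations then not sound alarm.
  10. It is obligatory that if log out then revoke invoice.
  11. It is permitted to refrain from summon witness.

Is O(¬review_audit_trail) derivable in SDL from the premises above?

No

Premise 7 is O(escrow_request → ¬review_audit_trail), but O(escrow_request) is not derivable from the premises, so it does not yield O(¬review_audit_trail).
No other premise forces O(¬review_audit_trail). An ideal world satisfying every premise can still have ¬review_audit_trail false, so O(¬review_audit_trail) is not derivable.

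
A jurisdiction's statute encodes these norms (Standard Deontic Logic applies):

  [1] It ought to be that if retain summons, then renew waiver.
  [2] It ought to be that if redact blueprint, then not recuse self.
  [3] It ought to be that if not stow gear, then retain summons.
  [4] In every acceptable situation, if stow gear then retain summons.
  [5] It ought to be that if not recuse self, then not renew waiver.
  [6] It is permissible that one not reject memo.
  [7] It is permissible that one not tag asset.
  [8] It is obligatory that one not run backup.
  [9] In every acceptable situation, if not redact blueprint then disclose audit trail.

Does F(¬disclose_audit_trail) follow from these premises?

By case analysis on stow_gear: premise 4 gives O(stow_gear → retain_summons) and premise 3 gives O(¬stow_gear → retain_summons), so O(retain_summons) either way.
With premise 1, O(retain_summons → renew_waiver), the K-axiom yields O(renew_waiver).
The contrapositive of premise 5 (O(¬recuse_self → ¬renew_waiver)) is O(renew_waiver → recuse_self), and O(renew_waiver) is already established, so O(recuse_self).
Premise 2, O(redact_blueprint → ¬recuse_self), contraposes to O(recuse_self → ¬redact_blueprint); with O(recuse_self) we get O(¬redact_blueprint).
Applying K to premise 9 (O(¬redact_blueprint → disclose_audit_trail)) and O(¬redact_blueprint) yields O(disclose_audit_trail).
Premises 6, 7, 8 do not contribute to this derivation.
So O(disclose_audit_trail) holds, i.e. F(¬disclose_audit_trail). The claim follows.

Yes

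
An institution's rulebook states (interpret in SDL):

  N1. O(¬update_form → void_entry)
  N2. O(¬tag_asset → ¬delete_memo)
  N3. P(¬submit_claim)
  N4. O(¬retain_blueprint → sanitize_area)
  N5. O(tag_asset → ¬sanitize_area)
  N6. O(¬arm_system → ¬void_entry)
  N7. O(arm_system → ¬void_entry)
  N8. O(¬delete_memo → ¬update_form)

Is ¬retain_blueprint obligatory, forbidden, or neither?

Premises 6 and 7 cover both cases: O(¬arm_system → ¬void_entry) and O(arm_system → ¬void_entry). Since ¬arm_system ∨ arm_system is a tautology, O(¬void_entry) follows.
Premise 1 is O(¬update_form → void_entry); contrapositively O(¬void_entry → update_form). Since O(¬void_entry) holds, K gives O(update_form).
Premise 8, O(¬delete_memo → ¬update_form), contraposes to O(update_form → delete_memo); with O(update_form) we get O(delete_memo).
The contrapositive of premise 2 (O(¬tag_asset → ¬delete_memo)) is O(delete_memo → tag_asset), and O(delete_memo) is already established, so O(tag_asset).
With premise 5, O(tag_asset → ¬sanitize_area), the K-axiom yields O(¬sanitize_area).
Premise 4 is O(¬retain_blueprint → sanitize_area); contrapositively O(¬sanitize_area → retain_blueprint). Since O(¬sanitize_area) holds, K gives O(retain_blueprint).
Premise 3 does not contribute to this derivation.
Thus O(retain_blueprint), which is F(¬retain_blueprint): ¬retain_blueprint is forbidden.

Forbidden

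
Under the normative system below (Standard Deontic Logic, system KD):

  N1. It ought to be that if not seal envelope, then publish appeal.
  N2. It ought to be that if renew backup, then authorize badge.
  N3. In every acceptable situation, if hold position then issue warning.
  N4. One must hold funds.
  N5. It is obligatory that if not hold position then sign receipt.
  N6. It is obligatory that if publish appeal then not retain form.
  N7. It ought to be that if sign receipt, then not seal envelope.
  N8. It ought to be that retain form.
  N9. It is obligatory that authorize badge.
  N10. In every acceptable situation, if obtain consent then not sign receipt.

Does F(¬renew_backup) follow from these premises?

Premise 2 is O(renew_backup → authorize_badge); even if O(authorize_badge) held, inferring O(renew_backup) would be affirming the consequent — invalid.
No other premise forces O(renew_backup). An ideal world satisfying every premise can still have ¬renew_backup true, so F(¬renew_backup) is not derivable.

No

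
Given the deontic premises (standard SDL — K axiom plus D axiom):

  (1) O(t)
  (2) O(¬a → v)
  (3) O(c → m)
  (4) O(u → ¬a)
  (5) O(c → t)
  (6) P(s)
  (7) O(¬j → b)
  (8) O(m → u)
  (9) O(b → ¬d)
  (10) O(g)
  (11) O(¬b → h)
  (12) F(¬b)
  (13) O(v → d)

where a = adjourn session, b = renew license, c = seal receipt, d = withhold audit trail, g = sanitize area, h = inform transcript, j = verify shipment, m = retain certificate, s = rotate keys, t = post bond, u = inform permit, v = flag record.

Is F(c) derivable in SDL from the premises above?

F(¬b) at premise 12 means O(b).
From O(b) and premise 9, O(b → ¬d), we obtain O(¬d).
Premise 13, O(v → d), contraposes to O(¬d → ¬v); with O(¬d) we get O(¬v).
Premise 2, O(¬a → v), contraposes to O(¬v → a); with O(¬v) we get O(a).
The contrapositive of premise 4 (O(u → ¬a)) is O(a → ¬u), and O(a) is already established, so O(¬u).
Premise 8 is O(m → u); contrapositively O(¬u → ¬m). Since O(¬u) holds, K gives O(¬m).
The contrapositive of premise 3 (O(c → m)) is O(¬m → ¬c), and O(¬m) is already established, so O(¬c).
Premises 1, 5, 6, 7, 10, 11 do not contribute to this derivation.
So O(¬c) holds, i.e. F(c). The claim follows.

Yes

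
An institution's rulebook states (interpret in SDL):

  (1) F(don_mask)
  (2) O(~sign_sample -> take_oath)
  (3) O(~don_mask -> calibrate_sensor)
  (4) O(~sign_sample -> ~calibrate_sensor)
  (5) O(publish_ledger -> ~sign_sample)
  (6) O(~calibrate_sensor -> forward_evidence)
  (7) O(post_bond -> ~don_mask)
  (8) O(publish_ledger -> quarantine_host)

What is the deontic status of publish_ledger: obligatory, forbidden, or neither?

F(don_mask) at premise 1 means O(~don_mask).
From O(~don_mask) and premise 3, O(~don_mask -> calibrate_sensor), we obtain O(calibrate_sensor).
The contrapositive of premise 4 (O(~sign_sample -> ~calibrate_sensor)) is O(calibrate_sensor -> sign_sample), and O(calibrate_sensor) is already established, so O(sign_sample).
Premise 5 is O(publish_ledger -> ~sign_sample); contrapositively O(sign_sample -> ~publish_ledger). Since O(sign_sample) holds, K gives O(~publish_ledger).
Premises 2, 6, 7, 8 do not contribute to this derivation.
Thus O(~publish_ledger), which is F(publish_ledger): publish_ledger is forbidden.

Forbidden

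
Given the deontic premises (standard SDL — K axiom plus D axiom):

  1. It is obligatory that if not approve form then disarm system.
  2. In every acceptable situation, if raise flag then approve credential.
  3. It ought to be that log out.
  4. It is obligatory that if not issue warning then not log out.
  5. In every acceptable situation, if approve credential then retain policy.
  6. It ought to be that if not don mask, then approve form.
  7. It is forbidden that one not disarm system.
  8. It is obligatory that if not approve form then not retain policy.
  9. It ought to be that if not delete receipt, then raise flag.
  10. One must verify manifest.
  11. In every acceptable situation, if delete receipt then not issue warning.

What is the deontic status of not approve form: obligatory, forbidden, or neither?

Forbidden

From premise 3 we have O(log_out).
The contrapositive of premise 4 (O(¬issue_warning → ¬log_out)) is O(log_out → issue_warning), and O(log_out) is already established, so O(issue_warning).
Premise 11, O(delete_receipt → ¬issue_warning), contraposes to O(issue_warning → ¬delete_receipt); with O(issue_warning) we get O(¬delete_receipt).
Premise 9 is O(¬delete_receipt → raise_flag); since O(¬delete_receipt), deontic closure gives O(raise_flag).
From O(raise_flag) and premise 2, O(raise_flag → approve_credential), we obtain O(approve_credential).
From O(approve_credential) and premise 5, O(approve_credential → retain_policy), we obtain O(retain_policy).
The contrapositive of premise 8 (O(¬approve_form → ¬retain_policy)) is O(retain_policy → approve_form), and O(retain_policy) is already established, so O(approve_form).
Premises 1, 6, 7, 10 do not contribute to this derivation.
Thus O(approve_form), which is F(¬approve_form): ¬approve_form is forbidden.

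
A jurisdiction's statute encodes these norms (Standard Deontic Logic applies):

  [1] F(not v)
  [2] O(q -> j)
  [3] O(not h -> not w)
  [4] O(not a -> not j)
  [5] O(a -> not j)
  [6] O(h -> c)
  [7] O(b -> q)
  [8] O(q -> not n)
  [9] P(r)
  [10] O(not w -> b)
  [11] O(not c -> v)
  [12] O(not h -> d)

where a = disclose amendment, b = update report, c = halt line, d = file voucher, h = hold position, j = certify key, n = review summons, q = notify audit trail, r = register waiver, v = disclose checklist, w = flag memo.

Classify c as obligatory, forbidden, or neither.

Premises 5 and 4 cover both cases: O(a -> not j) and O(not a -> not j). Since a ∨ not a is a tautology, O(not j) follows.
Premise 2 is O(q -> j); contrapositively O(not j -> not q). Since O(not j) holds, K gives O(not q).
Premise 7 is O(b -> q); contrapositively O(not q -> not b). Since O(not q) holds, K gives O(not b).
Premise 10 is O(not w -> b); contrapositively O(not b -> w). Since O(not b) holds, K gives O(w).
Premise 3 is O(not h -> not w); contrapositively O(w -> h). Since O(w) holds, K gives O(h).
With premise 6, O(h -> c), the K-axiom yields O(c).
Premises 1, 8, 9, 11, 12 do not contribute to this derivation.
Hence c is obligatory.

Obligatory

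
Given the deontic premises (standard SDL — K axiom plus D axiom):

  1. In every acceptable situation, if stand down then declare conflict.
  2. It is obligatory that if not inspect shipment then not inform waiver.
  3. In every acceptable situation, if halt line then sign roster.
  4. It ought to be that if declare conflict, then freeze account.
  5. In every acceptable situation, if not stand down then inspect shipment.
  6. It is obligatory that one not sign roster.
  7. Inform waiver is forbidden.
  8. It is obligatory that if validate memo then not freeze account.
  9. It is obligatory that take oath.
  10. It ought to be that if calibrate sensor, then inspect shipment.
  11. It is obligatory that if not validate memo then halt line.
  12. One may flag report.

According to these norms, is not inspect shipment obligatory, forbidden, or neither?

Forbidden

Premise 6 states O(¬sign_roster) outright.
Premise 3, O(halt_line → sign_roster), contraposes to O(¬sign_roster → ¬halt_line); with O(¬sign_roster) we get O(¬halt_line).
Premise 11, O(¬validate_memo → halt_line), contraposes to O(¬halt_line → validate_memo); with O(¬halt_line) we get O(validate_memo).
Premise 8 is O(validate_memo → ¬freeze_account); since O(validate_memo), deontic closure gives O(¬freeze_account).
Premise 4 is O(declare_conflict → freeze_account); contrapositively O(¬freeze_account → ¬declare_conflict). Since O(¬freeze_account) holds, K gives O(¬declare_conflict).
Premise 1 is O(stand_down → declare_conflict); contrapositively O(¬declare_conflict → ¬stand_down). Since O(¬declare_conflict) holds, K gives O(¬stand_down).
From O(¬stand_down) and premise 5, O(¬stand_down → inspect_shipment), we obtain O(inspect_shipment).
Premises 2, 7, 9, 10, 12 do not contribute to this derivation.
Thus O(inspect_shipment), which is F(¬inspect_shipment): ¬inspect_shipment is forbidden.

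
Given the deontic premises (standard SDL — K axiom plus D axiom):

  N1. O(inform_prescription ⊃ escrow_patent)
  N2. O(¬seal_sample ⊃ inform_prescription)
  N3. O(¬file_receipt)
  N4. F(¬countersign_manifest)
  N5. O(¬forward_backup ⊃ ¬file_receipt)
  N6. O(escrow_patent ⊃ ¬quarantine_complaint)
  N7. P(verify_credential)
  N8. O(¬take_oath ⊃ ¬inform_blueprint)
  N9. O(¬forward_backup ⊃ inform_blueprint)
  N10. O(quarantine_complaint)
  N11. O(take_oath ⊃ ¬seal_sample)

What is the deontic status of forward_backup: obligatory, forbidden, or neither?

From premise 10 we have O(quarantine_complaint).
The contrapositive of premise 6 (O(escrow_patent ⊃ ¬quarantine_complaint)) is O(quarantine_complaint ⊃ ¬escrow_patent), and O(quarantine_complaint) is already established, so O(¬escrow_patent).
Premise 1, O(inform_prescription ⊃ escrow_patent), contraposes to O(¬escrow_patent ⊃ ¬inform_prescription); with O(¬escrow_patent) we get O(¬inform_prescription).
Premise 2, O(¬seal_sample ⊃ inform_prescription), contraposes to O(¬inform_prescription ⊃ seal_sample); with O(¬inform_prescription) we get O(seal_sample).
The contrapositive of premise 11 (O(take_oath ⊃ ¬seal_sample)) is O(seal_sample ⊃ ¬take_oath), and O(seal_sample) is already established, so O(¬take_oath).
From O(¬take_oath) and premise 8, O(¬take_oath ⊃ ¬inform_blueprint), we obtain O(¬inform_blueprint).
Premise 9, O(¬forward_backup ⊃ inform_blueprint), contraposes to O(¬inform_blueprint ⊃ forward_backup); with O(¬inform_blueprint) we get O(forward_backup).
Premises 3, 4, 5, 7 do not contribute to this derivation.
Hence forward_backup is obligatory.

Obligatory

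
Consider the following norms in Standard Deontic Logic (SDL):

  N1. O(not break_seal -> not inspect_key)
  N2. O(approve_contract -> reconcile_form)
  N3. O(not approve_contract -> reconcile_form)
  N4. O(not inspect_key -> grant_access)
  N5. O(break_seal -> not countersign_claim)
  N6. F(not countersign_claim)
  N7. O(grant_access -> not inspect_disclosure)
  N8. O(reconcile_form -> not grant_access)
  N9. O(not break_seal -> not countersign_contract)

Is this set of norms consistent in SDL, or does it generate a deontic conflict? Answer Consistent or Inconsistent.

Premises 2 and 3 are O(approve_contract -> reconcile_form) and O(not approve_contract -> reconcile_form); every ideal world satisfies approve_contract or not approve_contract, so in either case reconcile_form holds — hence O(reconcile_form).
Applying K to premise 8 (O(reconcile_form -> not grant_access)) and O(reconcile_form) yields O(not grant_access).
The contrapositive of premise 4 (O(not inspect_key -> grant_access)) is O(not grant_access -> inspect_key), and O(not grant_access) is already established, so O(inspect_key).
The contrapositive of premise 1 (O(not break_seal -> not inspect_key)) is O(inspect_key -> break_seal), and O(inspect_key) is already established, so O(break_seal).
With premise 5, O(break_seal -> not countersign_claim), the K-axiom yields O(not countersign_claim).
Yet premise 6 is F(not countersign_claim), i.e. O(countersign_claim).
We now have both O(not countersign_claim) and O(countersign_claim) — countersign_claim is simultaneously obligatory and forbidden, violating the D-axiom.

Inconsistent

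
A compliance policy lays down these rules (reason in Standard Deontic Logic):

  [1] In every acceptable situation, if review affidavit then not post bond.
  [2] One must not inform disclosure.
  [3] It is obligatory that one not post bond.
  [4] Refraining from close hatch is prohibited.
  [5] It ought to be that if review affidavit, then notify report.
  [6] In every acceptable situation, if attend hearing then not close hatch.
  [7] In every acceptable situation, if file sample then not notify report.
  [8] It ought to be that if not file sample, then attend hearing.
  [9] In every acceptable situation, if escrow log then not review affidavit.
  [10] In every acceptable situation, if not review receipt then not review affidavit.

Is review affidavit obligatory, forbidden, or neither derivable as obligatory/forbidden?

Forbidden

F(¬close_hatch) at premise 4 means O(close_hatch).
Premise 6 is O(attend_hearing → ¬close_hatch); contrapositively O(close_hatch → ¬attend_hearing). Since O(close_hatch) holds, K gives O(¬attend_hearing).
Premise 8, O(¬file_sample → attend_hearing), contraposes to O(¬attend_hearing → file_sample); with O(¬attend_hearing) we get O(file_sample).
From O(file_sample) and premise 7, O(file_sample → ¬notify_report), we obtain O(¬notify_report).
The contrapositive of premise 5 (O(review_affidavit → notify_report)) is O(¬notify_report → ¬review_affidavit), and O(¬notify_report) is already established, so O(¬review_affidavit).
Premises 1, 2, 3, 9, 10 do not contribute to this derivation.
Thus O(¬review_affidavit), which is F(review_affidavit): review_affidavit is forbidden.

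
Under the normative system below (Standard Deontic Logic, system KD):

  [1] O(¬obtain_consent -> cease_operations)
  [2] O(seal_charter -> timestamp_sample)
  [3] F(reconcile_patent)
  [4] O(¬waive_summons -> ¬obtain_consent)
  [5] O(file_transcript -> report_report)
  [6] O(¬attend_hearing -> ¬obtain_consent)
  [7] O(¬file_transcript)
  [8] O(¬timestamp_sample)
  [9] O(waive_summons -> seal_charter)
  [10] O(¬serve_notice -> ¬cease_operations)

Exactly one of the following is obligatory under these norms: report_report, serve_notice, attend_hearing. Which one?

serve_notice

From premise 8 we have O(¬timestamp_sample).
Premise 2 is O(seal_charter -> timestamp_sample); contrapositively O(¬timestamp_sample -> ¬seal_charter). Since O(¬timestamp_sample) holds, K gives O(¬seal_charter).
Premise 9 is O(waive_summons -> seal_charter); contrapositively O(¬seal_charter -> ¬waive_summons). Since O(¬seal_charter) holds, K gives O(¬waive_summons).
From O(¬waive_summons) and premise 4, O(¬waive_summons -> ¬obtain_consent), we obtain O(¬obtain_consent).
With premise 1, O(¬obtain_consent -> cease_operations), the K-axiom yields O(cease_operations).
The contrapositive of premise 10 (O(¬serve_notice -> ¬cease_operations)) is O(cease_operations -> serve_notice), and O(cease_operations) is already established, so O(serve_notice).
So O(serve_notice) holds — serve_notice is obligatory. None of the other listed options is made obligatory by any chain of premises.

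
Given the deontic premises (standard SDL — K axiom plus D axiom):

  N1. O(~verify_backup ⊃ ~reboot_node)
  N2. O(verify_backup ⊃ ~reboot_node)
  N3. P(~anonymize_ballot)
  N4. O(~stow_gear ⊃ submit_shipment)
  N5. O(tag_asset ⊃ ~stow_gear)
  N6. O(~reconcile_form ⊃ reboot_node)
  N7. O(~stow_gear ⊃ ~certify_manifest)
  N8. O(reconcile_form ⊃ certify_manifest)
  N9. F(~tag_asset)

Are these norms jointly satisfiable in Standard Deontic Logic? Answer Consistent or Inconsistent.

Inconsistent

Premises 2 and 1 are O(verify_backup ⊃ ~reboot_node) and O(~verify_backup ⊃ ~reboot_node); every ideal world satisfies verify_backup or ~verify_backup, so in either case ~reboot_node holds — hence O(~reboot_node).
Premise 6, O(~reconcile_form ⊃ reboot_node), contraposes to O(~reboot_node ⊃ reconcile_form); with O(~reboot_node) we get O(reconcile_form).
With premise 8, O(reconcile_form ⊃ certify_manifest), the K-axiom yields O(certify_manifest).
The contrapositive of premise 7 (O(~stow_gear ⊃ ~certify_manifest)) is O(certify_manifest ⊃ stow_gear), and O(certify_manifest) is already established, so O(stow_gear).
The contrapositive of premise 5 (O(tag_asset ⊃ ~stow_gear)) is O(stow_gear ⊃ ~tag_asset), and O(stow_gear) is already established, so O(~tag_asset).
However, F(~tag_asset) at premise 9 amounts to O(tag_asset).
We now have both O(~tag_asset) and O(tag_asset) — tag_asset is simultaneously obligatory and forbidden, violating the D-axiom.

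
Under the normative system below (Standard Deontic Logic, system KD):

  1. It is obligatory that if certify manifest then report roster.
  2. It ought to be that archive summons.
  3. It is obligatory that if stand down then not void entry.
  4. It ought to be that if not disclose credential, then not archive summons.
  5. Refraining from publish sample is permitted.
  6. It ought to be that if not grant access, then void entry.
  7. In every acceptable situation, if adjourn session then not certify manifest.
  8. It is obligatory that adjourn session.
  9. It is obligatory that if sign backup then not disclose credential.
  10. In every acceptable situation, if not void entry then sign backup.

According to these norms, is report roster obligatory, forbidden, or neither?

Neither

Premise 1 is O(certify_manifest → report_roster), but O(certify_manifest) is not derivable from the premises, so it does not yield O(report_roster).
No premise or chain of K-axiom applications forces O(report_roster), and none forces O(¬report_roster). So report_roster is neither obligatory nor forbidden under these norms.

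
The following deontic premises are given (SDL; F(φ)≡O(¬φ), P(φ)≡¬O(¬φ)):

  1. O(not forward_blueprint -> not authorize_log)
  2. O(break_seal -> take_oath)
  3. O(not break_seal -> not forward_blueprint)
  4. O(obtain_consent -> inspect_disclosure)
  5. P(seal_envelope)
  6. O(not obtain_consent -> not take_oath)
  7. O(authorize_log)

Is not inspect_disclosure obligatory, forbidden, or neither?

Premise 7 gives O(authorize_log).
The contrapositive of premise 1 (O(not forward_blueprint -> not authorize_log)) is O(authorize_log -> forward_blueprint), and O(authorize_log) is already established, so O(forward_blueprint).
Premise 3 is O(not break_seal -> not forward_blueprint); contrapositively O(forward_blueprint -> break_seal). Since O(forward_blueprint) holds, K gives O(break_seal).
From O(break_seal) and premise 2, O(break_seal -> take_oath), we obtain O(take_oath).
Premise 6 is O(not obtain_consent -> not take_oath); contrapositively O(take_oath -> obtain_consent). Since O(take_oath) holds, K gives O(obtain_consent).
From O(obtain_consent) and premise 4, O(obtain_consent -> inspect_disclosure), we obtain O(inspect_disclosure).
Premise 5 does not contribute to this derivation.
Thus O(inspect_disclosure), which is F(not inspect_disclosure): not inspect_disclosure is forbidden.

Forbidden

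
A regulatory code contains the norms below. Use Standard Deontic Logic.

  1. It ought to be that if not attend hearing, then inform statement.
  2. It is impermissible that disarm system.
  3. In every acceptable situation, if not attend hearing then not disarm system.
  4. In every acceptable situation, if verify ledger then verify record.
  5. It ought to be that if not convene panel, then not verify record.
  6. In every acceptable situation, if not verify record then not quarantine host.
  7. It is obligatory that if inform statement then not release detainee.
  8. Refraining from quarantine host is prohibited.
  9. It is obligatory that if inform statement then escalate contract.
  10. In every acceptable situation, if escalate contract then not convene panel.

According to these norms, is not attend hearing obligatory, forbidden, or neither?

Premise 8 is F(¬quarantine_host), i.e. O(quarantine_host).
Premise 6 is O(¬verify_record → ¬quarantine_host); contrapositively O(quarantine_host → verify_record). Since O(quarantine_host) holds, K gives O(verify_record).
Premise 5 is O(¬convene_panel → ¬verify_record); contrapositively O(verify_record → convene_panel). Since O(verify_record) holds, K gives O(convene_panel).
Premise 10 is O(escalate_contract → ¬convene_panel); contrapositively O(convene_panel → ¬escalate_contract). Since O(convene_panel) holds, K gives O(¬escalate_contract).
Premise 9, O(inform_statement → escalate_contract), contraposes to O(¬escalate_contract → ¬inform_statement); with O(¬escalate_contract) we get O(¬inform_statement).
Premise 1 is O(¬attend_hearing → inform_statement); contrapositively O(¬inform_statement → attend_hearing). Since O(¬inform_statement) holds, K gives O(attend_hearing).
Premises 2, 3, 4, 7 do not contribute to this derivation.
Thus O(attend_hearing), which is F(¬attend_hearing): ¬attend_hearing is forbidden.

Forbidden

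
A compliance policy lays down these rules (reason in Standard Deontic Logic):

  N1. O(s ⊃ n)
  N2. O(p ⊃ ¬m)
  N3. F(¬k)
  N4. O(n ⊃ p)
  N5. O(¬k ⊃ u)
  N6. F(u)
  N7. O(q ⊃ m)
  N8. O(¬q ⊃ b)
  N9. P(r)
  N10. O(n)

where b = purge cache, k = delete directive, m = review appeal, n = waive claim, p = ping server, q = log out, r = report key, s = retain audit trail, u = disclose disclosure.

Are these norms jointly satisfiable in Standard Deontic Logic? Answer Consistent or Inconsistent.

Premise 5 is O(¬k ⊃ u), but O(¬k) is not derivable from the premises, so it does not yield O(u).
So O(u) is not derivable, and the apparent clash with O(¬u) does not arise.
A world satisfying every obligation exists (e.g. b=true, k=true, m=false, n=true, p=true, q=false, r=false, s=false, u=false); no atom is both obligatory and forbidden, so the set is consistent.

Consistent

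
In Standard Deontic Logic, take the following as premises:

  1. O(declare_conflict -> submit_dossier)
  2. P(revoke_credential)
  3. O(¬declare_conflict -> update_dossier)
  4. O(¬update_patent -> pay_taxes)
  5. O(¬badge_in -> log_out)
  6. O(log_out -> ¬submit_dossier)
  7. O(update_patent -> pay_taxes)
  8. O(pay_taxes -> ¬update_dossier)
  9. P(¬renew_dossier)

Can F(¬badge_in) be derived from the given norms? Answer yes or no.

By case analysis on ¬update_patent: premise 4 gives O(¬update_patent -> pay_taxes) and premise 7 gives O(update_patent -> pay_taxes), so O(pay_taxes) either way.
From O(pay_taxes) and premise 8, O(pay_taxes -> ¬update_dossier), we obtain O(¬update_dossier).
Premise 3, O(¬declare_conflict -> update_dossier), contraposes to O(¬update_dossier -> declare_conflict); with O(¬update_dossier) we get O(declare_conflict).
Applying K to premise 1 (O(declare_conflict -> submit_dossier)) and O(declare_conflict) yields O(submit_dossier).
Premise 6 is O(log_out -> ¬submit_dossier); contrapositively O(submit_dossier -> ¬log_out). Since O(submit_dossier) holds, K gives O(¬log_out).
The contrapositive of premise 5 (O(¬badge_in -> log_out)) is O(¬log_out -> badge_in), and O(¬log_out) is already established, so O(badge_in).
Premises 2, 9 do not contribute to this derivation.
So O(badge_in) holds, i.e. F(¬badge_in). The claim follows.

Yes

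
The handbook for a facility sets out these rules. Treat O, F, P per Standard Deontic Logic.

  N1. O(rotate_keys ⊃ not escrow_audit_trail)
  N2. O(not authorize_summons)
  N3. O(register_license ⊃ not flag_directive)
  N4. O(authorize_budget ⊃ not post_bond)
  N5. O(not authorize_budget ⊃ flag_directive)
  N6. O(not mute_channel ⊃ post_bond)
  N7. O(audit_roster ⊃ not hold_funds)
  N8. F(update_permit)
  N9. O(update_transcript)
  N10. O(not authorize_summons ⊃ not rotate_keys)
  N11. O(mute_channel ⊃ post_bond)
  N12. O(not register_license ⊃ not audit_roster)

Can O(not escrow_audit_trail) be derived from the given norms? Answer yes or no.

No

Premise 1 is O(rotate_keys ⊃ not escrow_audit_trail), but O(rotate_keys) is not derivable from the premises, so it does not yield O(not escrow_audit_trail).
No other premise forces O(not escrow_audit_trail). An ideal world satisfying every premise can still have not escrow_audit_trail false, so O(not escrow_audit_trail) is not derivable.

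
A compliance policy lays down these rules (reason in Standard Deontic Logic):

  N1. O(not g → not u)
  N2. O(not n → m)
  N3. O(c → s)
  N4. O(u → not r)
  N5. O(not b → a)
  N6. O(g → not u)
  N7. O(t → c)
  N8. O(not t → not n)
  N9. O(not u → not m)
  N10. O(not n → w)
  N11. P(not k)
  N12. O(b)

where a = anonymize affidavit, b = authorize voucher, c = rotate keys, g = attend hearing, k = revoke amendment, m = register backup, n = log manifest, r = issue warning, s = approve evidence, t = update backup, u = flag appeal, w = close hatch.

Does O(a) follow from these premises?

Premise 5 is O(not b → a), but O(not b) is not derivable from the premises, so it does not yield O(a).
No other premise forces O(a). An ideal world satisfying every premise can still have a false, so O(a) is not derivable.

No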